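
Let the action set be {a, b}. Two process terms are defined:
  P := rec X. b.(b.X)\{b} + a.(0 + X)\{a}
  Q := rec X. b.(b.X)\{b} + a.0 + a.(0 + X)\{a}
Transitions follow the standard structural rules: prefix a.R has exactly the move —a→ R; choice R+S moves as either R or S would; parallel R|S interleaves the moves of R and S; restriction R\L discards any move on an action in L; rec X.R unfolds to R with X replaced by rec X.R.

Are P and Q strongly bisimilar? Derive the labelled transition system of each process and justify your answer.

P ≁ Q

LTS(P): 4 reachable states
  m0 = rec X. b.(b.X)\{b} + a.(0 + X)\{a} | =a=> m1, =b=> m2
  m1 = (0 + (rec X. b.(b.X)\{b} + a.(0 + X)\{a}))\{a} | =b=> m3
  m2 = (b.(rec X. b.(b.X)\{b} + a.(0 + X)\{a}))\{b} | ·
  m3 = (b.(rec X. b.(b.X)\{b} + a.(0 + X)\{a}))\{b}\{a} | ·
LTS(Q): 5 reachable states
  n0 = rec X. b.(b.X)\{b} + a.0 + a.(0 + X)\{a} | =a=> n1, =a=> n2, =b=> n3
  n1 = (0 + (rec X. b.(b.X)\{b} + a.0 + a.(0 + X)\{a}))\{a} | =b=> n4
  n2 = 0 | ·
  n3 = (b.(rec X. b.(b.X)\{b} + a.0 + a.(0 + X)\{a}))\{b} | ·
  n4 = (b.(rec X. b.(b.X)\{b} + a.0 + a.(0 + X)\{a}))\{b}\{a} | ·
Partition-refinement fixed point:
  B0 = {m0}
  B1 = {m2, m3, n2, n3, n4}
  B2 = {m1, n1}
  B3 = {n0}
m0 ∈ B0, n0 ∈ B3 → different blocks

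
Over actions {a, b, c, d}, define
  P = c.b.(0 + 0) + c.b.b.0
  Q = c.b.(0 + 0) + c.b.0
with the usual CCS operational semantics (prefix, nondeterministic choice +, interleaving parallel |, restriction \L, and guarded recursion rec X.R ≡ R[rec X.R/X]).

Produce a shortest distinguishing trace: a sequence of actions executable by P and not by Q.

cbb

Reachable graph of P (6 states):
  p0 = c.b.(0 + 0) + c.b.b.0 :: ··c··> p1, ··c··> p2
  p1 = b.(0 + 0) :: ··b··> p3
  p2 = b.b.0 :: ··b··> p4
  p3 = 0 + 0 :: (no moves)
  p4 = b.0 :: ··b··> p5
  p5 = 0 :: (no moves)
Reachable graph of Q (5 states):
  q0 = c.b.(0 + 0) + c.b.0 :: ··c··> q1, ··c··> q2
  q1 = b.(0 + 0) :: ··b··> q3
  q2 = b.0 :: ··b··> q4
  q3 = 0 + 0 :: (no moves)
  q4 = 0 :: (no moves)
Trace ⟨cbb⟩ through P, begin at {p0}:
  [1] c ⇒ {p1, p2}
  [2] b ⇒ {p3, p4}
  [3] b ⇒ {p5}
  ✓ P
Trace ⟨cbb⟩ through Q, begin at {q0}:
  [1] c ⇒ {q1, q2}
  [2] b ⇒ {q3, q4}
  [3] b ⇒ ∅  — Q cannot continue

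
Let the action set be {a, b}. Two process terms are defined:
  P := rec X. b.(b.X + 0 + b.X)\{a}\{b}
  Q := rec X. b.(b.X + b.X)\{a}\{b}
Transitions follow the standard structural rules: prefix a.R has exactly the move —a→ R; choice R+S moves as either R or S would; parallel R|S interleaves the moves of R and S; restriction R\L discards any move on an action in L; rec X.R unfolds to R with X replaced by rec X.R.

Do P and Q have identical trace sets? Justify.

traces(P) = traces(Q)

LTS(P): 2 reachable states
  s0 = rec X. b.(b.X + 0 + b.X)\{a}\{b} ⊢ -b-> s1
  s1 = (b.(rec X. b.(b.X + 0 + b.X)\{a}\{b}) + 0 + b.(rec X. b.(b.X + 0 + b.X)\{a}\{b}))\{a}\{b} ⊢ (no moves)
LTS(Q): 2 reachable states
  t0 = rec X. b.(b.X + b.X)\{a}\{b} ⊢ -b-> t1
  t1 = (b.(rec X. b.(b.X + b.X)\{a}\{b}) + b.(rec X. b.(b.X + b.X)\{a}\{b}))\{a}\{b} ⊢ (no moves)
Coarsest stable partition (strong bisimilarity classes):
  B0 = {s0, t0}
  B1 = {s1, t1}
s0 ∈ B0, t0 ∈ B0 → same block
Bisimilar ⇒ trace-equivalent.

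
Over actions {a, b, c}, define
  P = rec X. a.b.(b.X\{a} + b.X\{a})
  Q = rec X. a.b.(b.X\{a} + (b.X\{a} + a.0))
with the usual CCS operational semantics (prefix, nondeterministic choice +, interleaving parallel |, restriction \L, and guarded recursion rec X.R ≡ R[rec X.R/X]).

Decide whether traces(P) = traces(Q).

Reachable graph of P (4 states):
  m0 = rec X. a.b.(b.X\{a} + b.X\{a}) :: -a-> m1
  m1 = b.(b.(rec X. a.b.(b.X\{a} + b.X\{a}))\{a} + b.(rec X. a.b.(b.X\{a} + b.X\{a}))\{a}) :: -b-> m2
  m2 = b.(rec X. a.b.(b.X\{a} + b.X\{a}))\{a} + b.(rec X. a.b.(b.X\{a} + b.X\{a}))\{a} :: -b-> m3
  m3 = (rec X. a.b.(b.X\{a} + b.X\{a}))\{a} :: stopped
Reachable graph of Q (5 states):
  n0 = rec X. a.b.(b.X\{a} + (b.X\{a} + a.0)) :: -a-> n1
  n1 = b.(b.(rec X. a.b.(b.X\{a} + (b.X\{a} + a.0)))\{a} + (b.(rec X. a.b.(b.X\{a} + (b.X\{a} + a.0)))\{a} + a.0)) :: -b-> n2
  n2 = b.(rec X. a.b.(b.X\{a} + (b.X\{a} + a.0)))\{a} + (b.(rec X. a.b.(b.X\{a} + (b.X\{a} + a.0)))\{a} + a.0) :: -a-> n3, -b-> n4
  n3 = 0 :: stopped
  n4 = (rec X. a.b.(b.X\{a} + (b.X\{a} + a.0)))\{a} :: stopped
Trace ⟨aba⟩ through Q, begin at {n0}:
  step 1 (a): {n1}
  step 2 (b): {n2}
  step 3 (a): {n3}
  — Q admits the full trace.
Trace ⟨aba⟩ through P, begin at {m0}:
  step 1 (a): {m1}
  step 2 (b): {m2}
  step 3 (a): no successor for P

NO — witness ⟨aba⟩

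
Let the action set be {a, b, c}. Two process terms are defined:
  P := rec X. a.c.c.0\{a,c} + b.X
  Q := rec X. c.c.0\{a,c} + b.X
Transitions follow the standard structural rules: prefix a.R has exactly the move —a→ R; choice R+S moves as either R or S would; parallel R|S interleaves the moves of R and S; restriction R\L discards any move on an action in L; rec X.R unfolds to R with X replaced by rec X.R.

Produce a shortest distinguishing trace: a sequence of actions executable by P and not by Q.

LTS(P): 4 reachable states
  p0 = rec X. a.c.c.0\{a,c} + b.X ⊢ ··a··> p1, ··b··> p0
  p1 = c.c.0\{a,c} ⊢ ··c··> p2
  p2 = c.0\{a,c} ⊢ ··c··> p3
  p3 = 0\{a,c} ⊢ ·
LTS(Q): 3 reachable states
  q0 = rec X. c.c.0\{a,c} + b.X ⊢ ··b··> q0, ··c··> q1
  q1 = c.0\{a,c} ⊢ ··c··> q2
  q2 = 0\{a,c} ⊢ ·
Trace ⟨a⟩ through P, begin at {p0}:
  after a @ step 1: {p1}
  P completes σ.
Trace ⟨a⟩ through Q, begin at {q0}:
  after a @ step 1: no successor for Q

a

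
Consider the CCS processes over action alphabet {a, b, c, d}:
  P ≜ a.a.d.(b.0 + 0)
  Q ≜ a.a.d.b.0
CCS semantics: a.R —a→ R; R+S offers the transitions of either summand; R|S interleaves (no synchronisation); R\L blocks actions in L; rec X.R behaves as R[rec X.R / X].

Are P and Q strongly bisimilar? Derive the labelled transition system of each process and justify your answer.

P ~ Q

Reachable graph of P (5 states):
  u0 = a.a.d.(b.0 + 0) → ··a··> u1
  u1 = a.d.(b.0 + 0) → ··a··> u2
  u2 = d.(b.0 + 0) → ··d··> u3
  u3 = b.0 + 0 → ··b··> u4
  u4 = 0 → (no moves)
Reachable graph of Q (5 states):
  v0 = a.a.d.b.0 → ··a··> v1
  v1 = a.d.b.0 → ··a··> v2
  v2 = d.b.0 → ··d··> v3
  v3 = b.0 → ··b··> v4
  v4 = 0 → (no moves)
Bisimilarity quotient blocks:
  B0 = {u0, v0}
  B1 = {u1, v1}
  B2 = {u2, v2}
  B3 = {u3, v3}
  B4 = {u4, v4}
u0 ∈ B0, v0 ∈ B0 → same block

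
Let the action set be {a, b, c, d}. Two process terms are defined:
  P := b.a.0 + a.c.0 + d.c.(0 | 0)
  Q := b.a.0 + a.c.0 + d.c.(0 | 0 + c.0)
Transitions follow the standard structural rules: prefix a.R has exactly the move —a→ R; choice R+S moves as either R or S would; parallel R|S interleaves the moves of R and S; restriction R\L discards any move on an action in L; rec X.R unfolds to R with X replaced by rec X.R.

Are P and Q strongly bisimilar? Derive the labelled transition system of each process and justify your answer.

not bisimilar

LTS(P): 6 reachable states
  s0 = b.a.0 + a.c.0 + d.c.(0 | 0) | --a--▸ s1, --b--▸ s2, --d--▸ s3
  s1 = c.0 | --c--▸ s4
  s2 = a.0 | --a--▸ s4
  s3 = c.(0 | 0) | --c--▸ s5
  s4 = 0 | deadlocked
  s5 = 0 | 0 | deadlocked
LTS(Q): 6 reachable states
  t0 = b.a.0 + a.c.0 + d.c.(0 | 0 + c.0) | --a--▸ t1, --b--▸ t2, --d--▸ t3
  t1 = c.0 | --c--▸ t4
  t2 = a.0 | --a--▸ t4
  t3 = c.(0 | 0 + c.0) | --c--▸ t5
  t4 = 0 | deadlocked
  t5 = 0 | 0 + c.0 | --c--▸ t4
Bisimilarity quotient blocks:
  B0 = {s0}
  B1 = {s2, t2}
  B2 = {s4, s5, t4}
  B3 = {s1, s3, t1, t5}
  B4 = {t0}
  B5 = {t3}
s0 ∈ B0, t0 ∈ B4 → different blocks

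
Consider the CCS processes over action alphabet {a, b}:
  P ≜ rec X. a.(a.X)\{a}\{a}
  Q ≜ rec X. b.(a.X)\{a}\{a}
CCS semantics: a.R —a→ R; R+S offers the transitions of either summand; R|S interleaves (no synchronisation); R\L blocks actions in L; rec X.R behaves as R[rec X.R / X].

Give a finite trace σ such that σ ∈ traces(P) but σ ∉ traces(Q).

P's transition system — 2 states:
  u0 = rec X. a.(a.X)\{a}\{a} → =a=> u1
  u1 = (a.(rec X. a.(a.X)\{a}\{a}))\{a}\{a} → ∅
Q's transition system — 2 states:
  v0 = rec X. b.(a.X)\{a}\{a} → =b=> v1
  v1 = (a.(rec X. b.(a.X)\{a}\{a}))\{a}\{a} → ∅
Trace ⟨a⟩ through P, begin at {u0}:
  [1] a ⇒ {u1}
  P completes σ.
Trace ⟨a⟩ through Q, begin at {v0}:
  [1] a ⇒ no successor for Q

a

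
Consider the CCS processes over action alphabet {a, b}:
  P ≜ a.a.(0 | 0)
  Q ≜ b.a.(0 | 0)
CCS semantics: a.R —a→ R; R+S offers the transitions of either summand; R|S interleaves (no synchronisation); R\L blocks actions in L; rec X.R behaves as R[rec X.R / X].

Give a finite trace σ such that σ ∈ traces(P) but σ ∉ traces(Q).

LTS(P): 3 reachable states
  s0 = a.a.(0 | 0) → =a=> s1
  s1 = a.(0 | 0) → =a=> s2
  s2 = 0 | 0 → deadlocked
LTS(Q): 3 reachable states
  t0 = b.a.(0 | 0) → =b=> t1
  t1 = a.(0 | 0) → =a=> t2
  t2 = 0 | 0 → deadlocked
Executing a from P (initial set {s0}):
  [1] a ⇒ {s1}
  P completes σ.
Executing a from Q (initial set {t0}):
  [1] a ⇒ ∅ (Q stuck)

a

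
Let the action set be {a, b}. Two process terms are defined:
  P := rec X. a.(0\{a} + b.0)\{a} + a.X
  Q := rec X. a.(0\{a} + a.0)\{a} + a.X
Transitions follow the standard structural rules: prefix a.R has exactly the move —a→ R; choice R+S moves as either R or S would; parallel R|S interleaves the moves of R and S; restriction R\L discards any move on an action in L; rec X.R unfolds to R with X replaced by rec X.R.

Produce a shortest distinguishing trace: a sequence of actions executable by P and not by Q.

LTS(P): 3 reachable states
  p0 = rec X. a.(0\{a} + b.0)\{a} + a.X | =a=> p0, =a=> p1
  p1 = (0\{a} + b.0)\{a} | =b=> p2
  p2 = 0\{a} | stopped
LTS(Q): 2 reachable states
  q0 = rec X. a.(0\{a} + a.0)\{a} + a.X | =a=> q0, =a=> q1
  q1 = (0\{a} + a.0)\{a} | stopped
Trace ⟨ab⟩ through P, begin at {p0}:
  [1] a ⇒ {p0, p1}
  [2] b ⇒ {p2}
  ✓ P
Trace ⟨ab⟩ through Q, begin at {q0}:
  [1] a ⇒ {q0, q1}
  [2] b ⇒ ∅ (Q stuck)

ab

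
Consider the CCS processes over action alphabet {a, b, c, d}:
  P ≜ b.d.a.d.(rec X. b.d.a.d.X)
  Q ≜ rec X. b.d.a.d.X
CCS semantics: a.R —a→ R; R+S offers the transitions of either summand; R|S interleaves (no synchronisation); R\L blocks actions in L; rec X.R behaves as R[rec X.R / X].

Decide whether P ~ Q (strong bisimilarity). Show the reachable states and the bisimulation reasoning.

bisimilar

P's transition system — 5 states:
  p0 = b.d.a.d.(rec X. b.d.a.d.X) → --b--▸ p1
  p1 = d.a.d.(rec X. b.d.a.d.X) → --d--▸ p2
  p2 = a.d.(rec X. b.d.a.d.X) → --a--▸ p3
  p3 = d.(rec X. b.d.a.d.X) → --d--▸ p4
  p4 = rec X. b.d.a.d.X → --b--▸ p1
Q's transition system — 4 states:
  q0 = rec X. b.d.a.d.X → --b--▸ q1
  q1 = d.a.d.(rec X. b.d.a.d.X) → --d--▸ q2
  q2 = a.d.(rec X. b.d.a.d.X) → --a--▸ q3
  q3 = d.(rec X. b.d.a.d.X) → --d--▸ q0
Coarsest stable partition (strong bisimilarity classes):
  B0 = {p0, p4, q0}
  B1 = {p1, q1}
  B2 = {p2, q2}
  B3 = {p3, q3}
p0 ∈ B0, q0 ∈ B0 → same block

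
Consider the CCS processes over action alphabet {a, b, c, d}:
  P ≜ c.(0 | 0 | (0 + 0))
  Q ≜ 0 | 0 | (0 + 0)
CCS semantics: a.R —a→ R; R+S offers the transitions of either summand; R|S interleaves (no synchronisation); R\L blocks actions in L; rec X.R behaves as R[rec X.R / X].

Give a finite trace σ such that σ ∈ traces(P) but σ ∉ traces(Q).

c

Reachable graph of P (2 states):
  s0 = c.(0 | 0 | (0 + 0)) has moves =c=> s1
  s1 = 0 | 0 | (0 + 0) has moves (no moves)
Reachable graph of Q (1 states):
  t0 = 0 | 0 | (0 + 0) has moves (no moves)
Executing c from P (initial set {s0}):
  step 1 (c): {s1}
  ✓ P
Executing c from Q (initial set {t0}):
  step 1 (c): no successor for Q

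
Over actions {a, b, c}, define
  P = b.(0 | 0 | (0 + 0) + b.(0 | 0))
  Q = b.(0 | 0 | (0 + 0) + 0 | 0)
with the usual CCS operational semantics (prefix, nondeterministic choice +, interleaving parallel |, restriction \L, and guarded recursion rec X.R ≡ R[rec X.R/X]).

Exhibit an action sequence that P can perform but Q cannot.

LTS(P): 3 reachable states
  s0 = b.(0 | 0 | (0 + 0) + b.(0 | 0)) → —b→ s1
  s1 = 0 | 0 | (0 + 0) + b.(0 | 0) → —b→ s2
  s2 = 0 | 0 → ∅
LTS(Q): 2 reachable states
  t0 = b.(0 | 0 | (0 + 0) + 0 | 0) → —b→ t1
  t1 = 0 | 0 | (0 + 0) + 0 | 0 → ∅
Executing bb from P (initial set {s0}):
  after b @ step 1: {s1}
  after b @ step 2: {s2}
  P completes σ.
Executing bb from Q (initial set {t0}):
  after b @ step 1: {t1}
  after b @ step 2: ∅ (Q stuck)

bb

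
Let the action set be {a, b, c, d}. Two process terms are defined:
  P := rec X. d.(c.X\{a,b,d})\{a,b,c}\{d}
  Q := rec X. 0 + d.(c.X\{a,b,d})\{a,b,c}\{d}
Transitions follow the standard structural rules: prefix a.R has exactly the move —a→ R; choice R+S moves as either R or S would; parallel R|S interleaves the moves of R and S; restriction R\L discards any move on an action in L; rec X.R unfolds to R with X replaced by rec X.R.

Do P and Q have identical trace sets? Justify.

P's transition system — 2 states:
  m0 = rec X. d.(c.X\{a,b,d})\{a,b,c}\{d} ⊢ -d-> m1
  m1 = (c.(rec X. d.(c.X\{a,b,d})\{a,b,c}\{d})\{a,b,d})\{a,b,c}\{d} ⊢ ·
Q's transition system — 2 states:
  n0 = rec X. 0 + d.(c.X\{a,b,d})\{a,b,c}\{d} ⊢ -d-> n1
  n1 = (c.(rec X. 0 + d.(c.X\{a,b,d})\{a,b,c}\{d})\{a,b,d})\{a,b,c}\{d} ⊢ ·
Partition-refinement fixed point:
  B0 = {m0, n0}
  B1 = {m1, n1}
m0 ∈ B0, n0 ∈ B0 → same block
Bisimilar ⇒ trace-equivalent.

traces(P) = traces(Q)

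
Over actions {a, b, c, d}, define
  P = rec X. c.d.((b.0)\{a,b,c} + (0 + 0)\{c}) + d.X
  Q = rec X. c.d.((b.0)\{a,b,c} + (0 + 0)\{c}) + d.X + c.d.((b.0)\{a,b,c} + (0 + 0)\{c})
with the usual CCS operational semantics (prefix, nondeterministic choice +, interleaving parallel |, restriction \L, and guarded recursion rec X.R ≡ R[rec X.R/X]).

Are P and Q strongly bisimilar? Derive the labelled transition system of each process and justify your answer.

YES

LTS(P): 3 reachable states
  u0 = rec X. c.d.((b.0)\{a,b,c} + (0 + 0)\{c}) + d.X | =c=> u1, =d=> u0
  u1 = d.((b.0)\{a,b,c} + (0 + 0)\{c}) | =d=> u2
  u2 = (b.0)\{a,b,c} + (0 + 0)\{c} | stopped
LTS(Q): 3 reachable states
  v0 = rec X. c.d.((b.0)\{a,b,c} + (0 + 0)\{c}) + d.X + c.d.((b.0)\{a,b,c} + (0 + 0)\{c}) | =c=> v1, =d=> v0
  v1 = d.((b.0)\{a,b,c} + (0 + 0)\{c}) | =d=> v2
  v2 = (b.0)\{a,b,c} + (0 + 0)\{c} | stopped
Partition-refinement fixed point:
  B0 = {u0, v0}
  B1 = {u1, v1}
  B2 = {u2, v2}
u0 ∈ B0, v0 ∈ B0 → same block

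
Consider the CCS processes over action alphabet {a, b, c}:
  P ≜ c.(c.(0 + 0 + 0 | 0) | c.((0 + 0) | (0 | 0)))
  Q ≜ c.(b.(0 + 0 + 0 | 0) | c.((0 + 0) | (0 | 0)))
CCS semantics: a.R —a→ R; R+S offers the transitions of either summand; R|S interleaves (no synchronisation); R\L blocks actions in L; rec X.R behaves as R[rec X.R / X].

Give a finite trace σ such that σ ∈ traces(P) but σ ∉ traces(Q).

P's transition system — 5 states:
  p0 = c.(c.(0 + 0 + 0 | 0) | c.((0 + 0) | (0 | 0))) ⊢ --c--▸ p1
  p1 = c.(0 + 0 + 0 | 0) | c.((0 + 0) | (0 | 0)) ⊢ --c--▸ p2, --c--▸ p3
  p2 = (0 + 0 + 0 | 0) | c.((0 + 0) | (0 | 0)) ⊢ --c--▸ p4
  p3 = c.(0 + 0 + 0 | 0) | ((0 + 0) | (0 | 0)) ⊢ --c--▸ p4
  p4 = (0 + 0 + 0 | 0) | ((0 + 0) | (0 | 0)) ⊢ ∅
Q's transition system — 5 states:
  q0 = c.(b.(0 + 0 + 0 | 0) | c.((0 + 0) | (0 | 0))) ⊢ --c--▸ q1
  q1 = b.(0 + 0 + 0 | 0) | c.((0 + 0) | (0 | 0)) ⊢ --b--▸ q2, --c--▸ q3
  q2 = (0 + 0 + 0 | 0) | c.((0 + 0) | (0 | 0)) ⊢ --c--▸ q4
  q3 = b.(0 + 0 + 0 | 0) | ((0 + 0) | (0 | 0)) ⊢ --b--▸ q4
  q4 = (0 + 0 + 0 | 0) | ((0 + 0) | (0 | 0)) ⊢ ∅
Executing ccc from P (initial set {p0}):
  after c @ step 1: {p1}
  after c @ step 2: {p2, p3}
  after c @ step 3: {p4}
  ✓ P
Executing ccc from Q (initial set {q0}):
  after c @ step 1: {q1}
  after c @ step 2: {q3}
  after c @ step 3: ∅  — Q cannot continue

ccc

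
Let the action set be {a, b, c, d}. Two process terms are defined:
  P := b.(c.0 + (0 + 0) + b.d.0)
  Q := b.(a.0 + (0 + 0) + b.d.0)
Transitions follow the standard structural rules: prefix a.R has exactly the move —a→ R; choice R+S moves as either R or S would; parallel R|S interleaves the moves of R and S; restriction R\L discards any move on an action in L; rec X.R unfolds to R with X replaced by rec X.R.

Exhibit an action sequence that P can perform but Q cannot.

LTS(P): 4 reachable states
  p0 = b.(c.0 + (0 + 0) + b.d.0) :: =b=> p1
  p1 = c.0 + (0 + 0) + b.d.0 :: =b=> p2, =c=> p3
  p2 = d.0 :: =d=> p3
  p3 = 0 :: ·
LTS(Q): 4 reachable states
  q0 = b.(a.0 + (0 + 0) + b.d.0) :: =b=> q1
  q1 = a.0 + (0 + 0) + b.d.0 :: =a=> q2, =b=> q3
  q2 = 0 :: ·
  q3 = d.0 :: =d=> q2
Executing bc from P (initial set {p0}):
  [1] b ⇒ {p1}
  [2] c ⇒ {p3}
  ✓ P
Executing bc from Q (initial set {q0}):
  [1] b ⇒ {q1}
  [2] c ⇒ no successor for Q

bc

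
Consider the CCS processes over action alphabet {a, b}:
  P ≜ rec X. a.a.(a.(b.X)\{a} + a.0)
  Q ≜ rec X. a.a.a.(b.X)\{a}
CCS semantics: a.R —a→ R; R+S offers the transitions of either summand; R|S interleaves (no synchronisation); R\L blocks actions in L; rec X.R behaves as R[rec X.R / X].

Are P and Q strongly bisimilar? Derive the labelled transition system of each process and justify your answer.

Reachable graph of P (6 states):
  u0 = rec X. a.a.(a.(b.X)\{a} + a.0) :: --a--▸ u1
  u1 = a.(a.(b.(rec X. a.a.(a.(b.X)\{a} + a.0)))\{a} + a.0) :: --a--▸ u2
  u2 = a.(b.(rec X. a.a.(a.(b.X)\{a} + a.0)))\{a} + a.0 :: --a--▸ u3, --a--▸ u4
  u3 = (b.(rec X. a.a.(a.(b.X)\{a} + a.0)))\{a} :: --b--▸ u5
  u4 = 0 :: deadlocked
  u5 = (rec X. a.a.(a.(b.X)\{a} + a.0))\{a} :: deadlocked
Reachable graph of Q (5 states):
  v0 = rec X. a.a.a.(b.X)\{a} :: --a--▸ v1
  v1 = a.a.(b.(rec X. a.a.a.(b.X)\{a}))\{a} :: --a--▸ v2
  v2 = a.(b.(rec X. a.a.a.(b.X)\{a}))\{a} :: --a--▸ v3
  v3 = (b.(rec X. a.a.a.(b.X)\{a}))\{a} :: --b--▸ v4
  v4 = (rec X. a.a.a.(b.X)\{a})\{a} :: deadlocked
Partition-refinement fixed point:
  B0 = {u0}
  B1 = {u1}
  B2 = {u2}
  B3 = {u4, u5, v4}
  B4 = {u3, v3}
  B5 = {v0}
  B6 = {v1}
  B7 = {v2}
u0 ∈ B0, v0 ∈ B5 → different blocks

NO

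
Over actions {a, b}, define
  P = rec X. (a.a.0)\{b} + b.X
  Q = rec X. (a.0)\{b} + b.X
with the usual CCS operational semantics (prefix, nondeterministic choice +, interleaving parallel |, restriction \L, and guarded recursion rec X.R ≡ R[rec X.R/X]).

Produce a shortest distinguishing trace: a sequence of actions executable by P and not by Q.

P's transition system — 3 states:
  m0 = rec X. (a.a.0)\{b} + b.X :: ··a··> m1, ··b··> m0
  m1 = (a.0)\{b} :: ··a··> m2
  m2 = 0\{b} :: deadlocked
Q's transition system — 2 states:
  n0 = rec X. (a.0)\{b} + b.X :: ··a··> n1, ··b··> n0
  n1 = 0\{b} :: deadlocked
Trace ⟨aa⟩ through P, begin at {m0}:
  after a @ step 1: {m1}
  after a @ step 2: {m2}
  — P admits the full trace.
Trace ⟨aa⟩ through Q, begin at {n0}:
  after a @ step 1: {n1}
  after a @ step 2: no successor for Q

aa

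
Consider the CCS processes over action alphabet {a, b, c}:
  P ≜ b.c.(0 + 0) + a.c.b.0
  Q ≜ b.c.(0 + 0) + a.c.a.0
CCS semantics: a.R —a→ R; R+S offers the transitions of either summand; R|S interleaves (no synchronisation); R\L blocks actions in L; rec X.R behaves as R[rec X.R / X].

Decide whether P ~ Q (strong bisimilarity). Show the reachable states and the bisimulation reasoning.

NO

P's transition system — 6 states:
  s0 = b.c.(0 + 0) + a.c.b.0 | ··a··> s1, ··b··> s2
  s1 = c.b.0 | ··c··> s3
  s2 = c.(0 + 0) | ··c··> s4
  s3 = b.0 | ··b··> s5
  s4 = 0 + 0 | ∅
  s5 = 0 | ∅
Q's transition system — 6 states:
  t0 = b.c.(0 + 0) + a.c.a.0 | ··a··> t1, ··b··> t2
  t1 = c.a.0 | ··c··> t3
  t2 = c.(0 + 0) | ··c··> t4
  t3 = a.0 | ··a··> t5
  t4 = 0 + 0 | ∅
  t5 = 0 | ∅
Bisimilarity quotient blocks:
  B0 = {s0}
  B1 = {s1}
  B2 = {s3}
  B3 = {s4, s5, t4, t5}
  B4 = {s2, t2}
  B5 = {t0}
  B6 = {t1}
  B7 = {t3}
s0 ∈ B0, t0 ∈ B5 → different blocks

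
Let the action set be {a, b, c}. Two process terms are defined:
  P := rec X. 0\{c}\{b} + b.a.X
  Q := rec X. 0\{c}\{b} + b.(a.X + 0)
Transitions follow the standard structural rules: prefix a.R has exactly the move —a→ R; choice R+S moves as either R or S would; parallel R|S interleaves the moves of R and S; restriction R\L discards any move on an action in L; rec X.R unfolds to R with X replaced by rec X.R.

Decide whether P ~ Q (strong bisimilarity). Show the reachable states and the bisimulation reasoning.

Reachable graph of P (2 states):
  m0 = rec X. 0\{c}\{b} + b.a.X ⊢ —b→ m1
  m1 = a.(rec X. 0\{c}\{b} + b.a.X) ⊢ —a→ m0
Reachable graph of Q (2 states):
  n0 = rec X. 0\{c}\{b} + b.(a.X + 0) ⊢ —b→ n1
  n1 = a.(rec X. 0\{c}\{b} + b.(a.X + 0)) + 0 ⊢ —a→ n0
Coarsest stable partition (strong bisimilarity classes):
  B0 = {m0, n0}
  B1 = {m1, n1}
m0 ∈ B0, n0 ∈ B0 → same block

bisimilar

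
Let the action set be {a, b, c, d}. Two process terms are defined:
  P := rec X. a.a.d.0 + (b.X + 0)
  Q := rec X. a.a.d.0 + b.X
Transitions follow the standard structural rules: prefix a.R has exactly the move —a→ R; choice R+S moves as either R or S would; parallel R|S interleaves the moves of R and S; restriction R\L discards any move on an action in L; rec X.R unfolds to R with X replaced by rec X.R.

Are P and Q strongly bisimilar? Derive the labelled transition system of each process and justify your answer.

P's transition system — 4 states:
  m0 = rec X. a.a.d.0 + (b.X + 0) ⊢ —a→ m1, —b→ m0
  m1 = a.d.0 ⊢ —a→ m2
  m2 = d.0 ⊢ —d→ m3
  m3 = 0 ⊢ ∅
Q's transition system — 4 states:
  n0 = rec X. a.a.d.0 + b.X ⊢ —a→ n1, —b→ n0
  n1 = a.d.0 ⊢ —a→ n2
  n2 = d.0 ⊢ —d→ n3
  n3 = 0 ⊢ ∅
Coarsest stable partition (strong bisimilarity classes):
  B0 = {m0, n0}
  B1 = {m1, n1}
  B2 = {m2, n2}
  B3 = {m3, n3}
m0 ∈ B0, n0 ∈ B0 → same block

bisimilar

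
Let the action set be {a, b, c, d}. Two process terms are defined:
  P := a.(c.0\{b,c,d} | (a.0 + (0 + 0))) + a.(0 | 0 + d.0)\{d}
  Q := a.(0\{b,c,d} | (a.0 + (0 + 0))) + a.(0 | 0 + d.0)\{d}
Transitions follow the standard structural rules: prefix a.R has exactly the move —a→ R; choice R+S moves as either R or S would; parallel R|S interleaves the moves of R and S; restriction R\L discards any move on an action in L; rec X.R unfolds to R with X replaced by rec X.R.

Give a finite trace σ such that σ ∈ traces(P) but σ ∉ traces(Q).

ac

Reachable graph of P (6 states):
  m0 = a.(c.0\{b,c,d} | (a.0 + (0 + 0))) + a.(0 | 0 + d.0)\{d} has moves =a=> m1, =a=> m2
  m1 = (0 | 0 + d.0)\{d} has moves ∅
  m2 = c.0\{b,c,d} | (a.0 + (0 + 0)) has moves =a=> m3, =c=> m4
  m3 = c.0\{b,c,d} | 0 has moves =c=> m5
  m4 = 0\{b,c,d} | (a.0 + (0 + 0)) has moves =a=> m5
  m5 = 0\{b,c,d} | 0 has moves ∅
Reachable graph of Q (4 states):
  n0 = a.(0\{b,c,d} | (a.0 + (0 + 0))) + a.(0 | 0 + d.0)\{d} has moves =a=> n1, =a=> n2
  n1 = (0 | 0 + d.0)\{d} has moves ∅
  n2 = 0\{b,c,d} | (a.0 + (0 + 0)) has moves =a=> n3
  n3 = 0\{b,c,d} | 0 has moves ∅
Trace ⟨ac⟩ through P, begin at {m0}:
  after a @ step 1: {m1, m2}
  after c @ step 2: {m4}
  ✓ P
Trace ⟨ac⟩ through Q, begin at {n0}:
  after a @ step 1: {n1, n2}
  after c @ step 2: ∅ (Q stuck)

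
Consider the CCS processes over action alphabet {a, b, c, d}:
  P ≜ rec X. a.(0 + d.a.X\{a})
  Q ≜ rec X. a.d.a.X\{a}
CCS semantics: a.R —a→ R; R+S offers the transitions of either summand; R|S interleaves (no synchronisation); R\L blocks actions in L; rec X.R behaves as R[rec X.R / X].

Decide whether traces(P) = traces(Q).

LTS(P): 4 reachable states
  m0 = rec X. a.(0 + d.a.X\{a}) :: --a--▸ m1
  m1 = 0 + d.a.(rec X. a.(0 + d.a.X\{a}))\{a} :: --d--▸ m2
  m2 = a.(rec X. a.(0 + d.a.X\{a}))\{a} :: --a--▸ m3
  m3 = (rec X. a.(0 + d.a.X\{a}))\{a} :: stopped
LTS(Q): 4 reachable states
  n0 = rec X. a.d.a.X\{a} :: --a--▸ n1
  n1 = d.a.(rec X. a.d.a.X\{a})\{a} :: --d--▸ n2
  n2 = a.(rec X. a.d.a.X\{a})\{a} :: --a--▸ n3
  n3 = (rec X. a.d.a.X\{a})\{a} :: stopped
Bisimilarity quotient blocks:
  B0 = {m0, n0}
  B1 = {m1, n1}
  B2 = {m2, n2}
  B3 = {m3, n3}
m0 ∈ B0, n0 ∈ B0 → same block
Bisimilar ⇒ trace-equivalent.

trace-equivalent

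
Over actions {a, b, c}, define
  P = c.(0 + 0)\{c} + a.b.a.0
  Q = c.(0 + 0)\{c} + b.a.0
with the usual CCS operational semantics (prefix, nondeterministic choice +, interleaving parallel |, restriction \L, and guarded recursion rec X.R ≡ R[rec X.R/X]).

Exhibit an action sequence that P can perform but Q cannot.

LTS(P): 5 reachable states
  u0 = c.(0 + 0)\{c} + a.b.a.0 :: =a=> u1, =c=> u2
  u1 = b.a.0 :: =b=> u3
  u2 = (0 + 0)\{c} :: stopped
  u3 = a.0 :: =a=> u4
  u4 = 0 :: stopped
LTS(Q): 4 reachable states
  v0 = c.(0 + 0)\{c} + b.a.0 :: =b=> v1, =c=> v2
  v1 = a.0 :: =a=> v3
  v2 = (0 + 0)\{c} :: stopped
  v3 = 0 :: stopped
Trace ⟨a⟩ through P, begin at {u0}:
  after a @ step 1: {u1}
  — P admits the full trace.
Trace ⟨a⟩ through Q, begin at {v0}:
  after a @ step 1: no successor for Q

a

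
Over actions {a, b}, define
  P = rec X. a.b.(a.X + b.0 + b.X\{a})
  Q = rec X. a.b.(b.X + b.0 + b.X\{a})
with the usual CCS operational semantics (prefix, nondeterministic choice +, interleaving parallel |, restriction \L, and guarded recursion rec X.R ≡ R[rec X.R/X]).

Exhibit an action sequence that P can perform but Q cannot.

P's transition system — 5 states:
  m0 = rec X. a.b.(a.X + b.0 + b.X\{a}) | =a=> m1
  m1 = b.(a.(rec X. a.b.(a.X + b.0 + b.X\{a})) + b.0 + b.(rec X. a.b.(a.X + b.0 + b.X\{a}))\{a}) | =b=> m2
  m2 = a.(rec X. a.b.(a.X + b.0 + b.X\{a})) + b.0 + b.(rec X. a.b.(a.X + b.0 + b.X\{a}))\{a} | =a=> m0, =b=> m3, =b=> m4
  m3 = (rec X. a.b.(a.X + b.0 + b.X\{a}))\{a} | stopped
  m4 = 0 | stopped
Q's transition system — 5 states:
  n0 = rec X. a.b.(b.X + b.0 + b.X\{a}) | =a=> n1
  n1 = b.(b.(rec X. a.b.(b.X + b.0 + b.X\{a})) + b.0 + b.(rec X. a.b.(b.X + b.0 + b.X\{a}))\{a}) | =b=> n2
  n2 = b.(rec X. a.b.(b.X + b.0 + b.X\{a})) + b.0 + b.(rec X. a.b.(b.X + b.0 + b.X\{a}))\{a} | =b=> n0, =b=> n3, =b=> n4
  n3 = (rec X. a.b.(b.X + b.0 + b.X\{a}))\{a} | stopped
  n4 = 0 | stopped
Trace ⟨aba⟩ through P, begin at {m0}:
  after a @ step 1: {m1}
  after b @ step 2: {m2}
  after a @ step 3: {m0}
  — P admits the full trace.
Trace ⟨aba⟩ through Q, begin at {n0}:
  after a @ step 1: {n1}
  after b @ step 2: {n2}
  after a @ step 3: ∅ (Q stuck)

aba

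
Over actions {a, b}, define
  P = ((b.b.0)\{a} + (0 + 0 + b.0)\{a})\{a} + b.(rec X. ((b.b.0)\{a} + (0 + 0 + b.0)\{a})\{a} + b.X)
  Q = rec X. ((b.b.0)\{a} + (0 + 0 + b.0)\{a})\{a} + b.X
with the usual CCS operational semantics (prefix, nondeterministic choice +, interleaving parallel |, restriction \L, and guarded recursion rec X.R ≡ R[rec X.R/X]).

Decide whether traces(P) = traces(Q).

YES

LTS(P): 4 reachable states
  s0 = ((b.b.0)\{a} + (0 + 0 + b.0)\{a})\{a} + b.(rec X. ((b.b.0)\{a} + (0 + 0 + b.0)\{a})\{a} + b.X) ⊢ ··b··> s1, ··b··> s2, ··b··> s3
  s1 = (b.0)\{a}\{a} ⊢ ··b··> s2
  s2 = 0\{a}\{a} ⊢ ·
  s3 = rec X. ((b.b.0)\{a} + (0 + 0 + b.0)\{a})\{a} + b.X ⊢ ··b··> s1, ··b··> s2, ··b··> s3
LTS(Q): 3 reachable states
  t0 = rec X. ((b.b.0)\{a} + (0 + 0 + b.0)\{a})\{a} + b.X ⊢ ··b··> t0, ··b··> t1, ··b··> t2
  t1 = (b.0)\{a}\{a} ⊢ ··b··> t2
  t2 = 0\{a}\{a} ⊢ ·
Coarsest stable partition (strong bisimilarity classes):
  B0 = {s0, s3, t0}
  B1 = {s1, t1}
  B2 = {s2, t2}
s0 ∈ B0, t0 ∈ B0 → same block
Bisimilar ⇒ trace-equivalent.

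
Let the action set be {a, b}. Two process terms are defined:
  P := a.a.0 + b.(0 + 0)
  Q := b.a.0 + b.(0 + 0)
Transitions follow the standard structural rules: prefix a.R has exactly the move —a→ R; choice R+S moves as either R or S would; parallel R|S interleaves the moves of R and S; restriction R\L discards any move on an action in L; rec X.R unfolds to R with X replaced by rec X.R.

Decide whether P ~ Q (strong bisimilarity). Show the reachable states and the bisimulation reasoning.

P's transition system — 4 states:
  m0 = a.a.0 + b.(0 + 0) has moves =a=> m1, =b=> m2
  m1 = a.0 has moves =a=> m3
  m2 = 0 + 0 has moves (no moves)
  m3 = 0 has moves (no moves)
Q's transition system — 4 states:
  n0 = b.a.0 + b.(0 + 0) has moves =b=> n1, =b=> n2
  n1 = 0 + 0 has moves (no moves)
  n2 = a.0 has moves =a=> n3
  n3 = 0 has moves (no moves)
Coarsest stable partition (strong bisimilarity classes):
  B0 = {m0}
  B1 = {m2, m3, n1, n3}
  B2 = {m1, n2}
  B3 = {n0}
m0 ∈ B0, n0 ∈ B3 → different blocks

P ≁ Q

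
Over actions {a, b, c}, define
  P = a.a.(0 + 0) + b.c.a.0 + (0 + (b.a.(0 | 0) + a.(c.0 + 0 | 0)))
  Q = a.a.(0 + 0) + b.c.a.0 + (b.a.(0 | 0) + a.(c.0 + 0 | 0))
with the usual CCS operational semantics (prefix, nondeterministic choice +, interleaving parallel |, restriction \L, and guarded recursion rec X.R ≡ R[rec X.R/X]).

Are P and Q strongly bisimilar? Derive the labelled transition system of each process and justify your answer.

P ~ Q

LTS(P): 9 reachable states
  s0 = a.a.(0 + 0) + b.c.a.0 + (0 + (b.a.(0 | 0) + a.(c.0 + 0 | 0))) → -a-> s1, -a-> s2, -b-> s3, -b-> s4
  s1 = a.(0 + 0) → -a-> s5
  s2 = c.0 + 0 | 0 → -c-> s6
  s3 = a.(0 | 0) → -a-> s7
  s4 = c.a.0 → -c-> s8
  s5 = 0 + 0 → stopped
  s6 = 0 → stopped
  s7 = 0 | 0 → stopped
  s8 = a.0 → -a-> s6
LTS(Q): 9 reachable states
  t0 = a.a.(0 + 0) + b.c.a.0 + (b.a.(0 | 0) + a.(c.0 + 0 | 0)) → -a-> t1, -a-> t2, -b-> t3, -b-> t4
  t1 = a.(0 + 0) → -a-> t5
  t2 = c.0 + 0 | 0 → -c-> t6
  t3 = a.(0 | 0) → -a-> t7
  t4 = c.a.0 → -c-> t8
  t5 = 0 + 0 → stopped
  t6 = 0 → stopped
  t7 = 0 | 0 → stopped
  t8 = a.0 → -a-> t6
Bisimilarity quotient blocks:
  B0 = {s0, t0}
  B1 = {s4, t4}
  B2 = {s1, s3, s8, t1, t3, t8}
  B3 = {s5, s6, s7, t5, t6, t7}
  B4 = {s2, t2}
s0 ∈ B0, t0 ∈ B0 → same block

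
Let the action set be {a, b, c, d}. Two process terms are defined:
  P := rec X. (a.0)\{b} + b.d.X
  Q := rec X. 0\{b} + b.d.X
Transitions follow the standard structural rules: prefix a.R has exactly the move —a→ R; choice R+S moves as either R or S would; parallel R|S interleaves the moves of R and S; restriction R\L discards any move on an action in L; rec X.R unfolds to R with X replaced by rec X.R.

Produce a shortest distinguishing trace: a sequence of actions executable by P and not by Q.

LTS(P): 3 reachable states
  m0 = rec X. (a.0)\{b} + b.d.X | --a--▸ m1, --b--▸ m2
  m1 = 0\{b} | ·
  m2 = d.(rec X. (a.0)\{b} + b.d.X) | --d--▸ m0
LTS(Q): 2 reachable states
  n0 = rec X. 0\{b} + b.d.X | --b--▸ n1
  n1 = d.(rec X. 0\{b} + b.d.X) | --d--▸ n0
Trace ⟨a⟩ through P, begin at {m0}:
  [1] a ⇒ {m1}
  P completes σ.
Trace ⟨a⟩ through Q, begin at {n0}:
  [1] a ⇒ ∅ (Q stuck)

a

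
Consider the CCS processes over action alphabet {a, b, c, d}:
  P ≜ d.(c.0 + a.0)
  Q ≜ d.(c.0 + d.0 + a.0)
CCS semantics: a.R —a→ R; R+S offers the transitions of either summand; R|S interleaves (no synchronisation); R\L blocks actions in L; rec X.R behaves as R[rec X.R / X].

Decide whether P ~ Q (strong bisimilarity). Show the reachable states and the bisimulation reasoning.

LTS(P): 3 reachable states
  s0 = d.(c.0 + a.0) ⊢ ··d··> s1
  s1 = c.0 + a.0 ⊢ ··a··> s2, ··c··> s2
  s2 = 0 ⊢ (no moves)
LTS(Q): 3 reachable states
  t0 = d.(c.0 + d.0 + a.0) ⊢ ··d··> t1
  t1 = c.0 + d.0 + a.0 ⊢ ··a··> t2, ··c··> t2, ··d··> t2
  t2 = 0 ⊢ (no moves)
Bisimilarity quotient blocks:
  B0 = {s0}
  B1 = {s1}
  B2 = {s2, t2}
  B3 = {t0}
  B4 = {t1}
s0 ∈ B0, t0 ∈ B3 → different blocks

P ≁ Q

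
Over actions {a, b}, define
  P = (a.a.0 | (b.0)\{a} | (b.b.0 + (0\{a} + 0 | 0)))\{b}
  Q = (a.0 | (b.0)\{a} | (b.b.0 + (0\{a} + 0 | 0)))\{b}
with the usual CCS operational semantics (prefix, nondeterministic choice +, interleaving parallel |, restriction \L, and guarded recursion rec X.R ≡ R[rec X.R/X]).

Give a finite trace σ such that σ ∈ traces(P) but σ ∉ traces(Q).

Reachable graph of P (3 states):
  p0 = (a.a.0 | (b.0)\{a} | (b.b.0 + (0\{a} + 0 | 0)))\{b} ⊢ =a=> p1
  p1 = (a.0 | (b.0)\{a} | (b.b.0 + (0\{a} + 0 | 0)))\{b} ⊢ =a=> p2
  p2 = (0 | (b.0)\{a} | (b.b.0 + (0\{a} + 0 | 0)))\{b} ⊢ deadlocked
Reachable graph of Q (2 states):
  q0 = (a.0 | (b.0)\{a} | (b.b.0 + (0\{a} + 0 | 0)))\{b} ⊢ =a=> q1
  q1 = (0 | (b.0)\{a} | (b.b.0 + (0\{a} + 0 | 0)))\{b} ⊢ deadlocked
Run σ = ⟨aa⟩ on P: start {p0}
  step 1 (a): {p1}
  step 2 (a): {p2}
  ✓ P
Run σ = ⟨aa⟩ on Q: start {q0}
  step 1 (a): {q1}
  step 2 (a): no successor for Q

aa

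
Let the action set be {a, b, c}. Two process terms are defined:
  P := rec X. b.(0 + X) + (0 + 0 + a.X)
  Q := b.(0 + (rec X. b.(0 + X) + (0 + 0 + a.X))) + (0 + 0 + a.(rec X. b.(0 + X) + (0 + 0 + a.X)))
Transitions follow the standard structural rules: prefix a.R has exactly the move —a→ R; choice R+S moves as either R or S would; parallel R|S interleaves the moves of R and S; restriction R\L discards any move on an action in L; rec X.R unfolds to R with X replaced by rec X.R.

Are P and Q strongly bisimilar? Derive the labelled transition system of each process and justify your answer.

Reachable graph of P (2 states):
  p0 = rec X. b.(0 + X) + (0 + 0 + a.X) → =a=> p0, =b=> p1
  p1 = 0 + (rec X. b.(0 + X) + (0 + 0 + a.X)) → =a=> p0, =b=> p1
Reachable graph of Q (3 states):
  q0 = b.(0 + (rec X. b.(0 + X) + (0 + 0 + a.X))) + (0 + 0 + a.(rec X. b.(0 + X) + (0 + 0 + a.X))) → =a=> q1, =b=> q2
  q1 = rec X. b.(0 + X) + (0 + 0 + a.X) → =a=> q1, =b=> q2
  q2 = 0 + (rec X. b.(0 + X) + (0 + 0 + a.X)) → =a=> q1, =b=> q2
Bisimilarity quotient blocks:
  B0 = {p0, p1, q0, q1, q2}
p0 ∈ B0, q0 ∈ B0 → same block

P ~ Q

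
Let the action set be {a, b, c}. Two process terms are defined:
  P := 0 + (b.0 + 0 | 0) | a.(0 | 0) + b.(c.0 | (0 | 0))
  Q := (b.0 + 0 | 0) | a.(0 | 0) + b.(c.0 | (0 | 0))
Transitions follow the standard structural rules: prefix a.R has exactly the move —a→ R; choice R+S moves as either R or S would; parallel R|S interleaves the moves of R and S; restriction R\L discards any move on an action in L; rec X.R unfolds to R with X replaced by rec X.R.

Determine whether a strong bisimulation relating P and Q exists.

P ~ Q

P's transition system — 5 states:
  p0 = 0 + (b.0 + 0 | 0) | a.(0 | 0) + b.(c.0 | (0 | 0)) :: ··a··> p1, ··b··> p2, ··b··> p3
  p1 = (b.0 + 0 | 0) | (0 | 0) :: ··b··> p4
  p2 = 0 | a.(0 | 0) :: ··a··> p4
  p3 = c.0 | (0 | 0) :: ··c··> p4
  p4 = 0 | (0 | 0) :: deadlocked
Q's transition system — 5 states:
  q0 = (b.0 + 0 | 0) | a.(0 | 0) + b.(c.0 | (0 | 0)) :: ··a··> q1, ··b··> q2, ··b··> q3
  q1 = (b.0 + 0 | 0) | (0 | 0) :: ··b··> q4
  q2 = 0 | a.(0 | 0) :: ··a··> q4
  q3 = c.0 | (0 | 0) :: ··c··> q4
  q4 = 0 | (0 | 0) :: deadlocked
Bisimilarity quotient blocks:
  B0 = {p0, q0}
  B1 = {p1, q1}
  B2 = {p4, q4}
  B3 = {p2, q2}
  B4 = {p3, q3}
p0 ∈ B0, q0 ∈ B0 → same block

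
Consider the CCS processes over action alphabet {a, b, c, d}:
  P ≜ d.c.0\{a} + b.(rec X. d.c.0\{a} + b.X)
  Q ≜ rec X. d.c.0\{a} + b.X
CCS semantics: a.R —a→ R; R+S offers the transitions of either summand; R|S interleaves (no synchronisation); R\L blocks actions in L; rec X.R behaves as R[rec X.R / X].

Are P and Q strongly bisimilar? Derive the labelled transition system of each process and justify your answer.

P's transition system — 4 states:
  s0 = d.c.0\{a} + b.(rec X. d.c.0\{a} + b.X) :: ··b··> s1, ··d··> s2
  s1 = rec X. d.c.0\{a} + b.X :: ··b··> s1, ··d··> s2
  s2 = c.0\{a} :: ··c··> s3
  s3 = 0\{a} :: ·
Q's transition system — 3 states:
  t0 = rec X. d.c.0\{a} + b.X :: ··b··> t0, ··d··> t1
  t1 = c.0\{a} :: ··c··> t2
  t2 = 0\{a} :: ·
Coarsest stable partition (strong bisimilarity classes):
  B0 = {s0, s1, t0}
  B1 = {s2, t1}
  B2 = {s3, t2}
s0 ∈ B0, t0 ∈ B0 → same block

YES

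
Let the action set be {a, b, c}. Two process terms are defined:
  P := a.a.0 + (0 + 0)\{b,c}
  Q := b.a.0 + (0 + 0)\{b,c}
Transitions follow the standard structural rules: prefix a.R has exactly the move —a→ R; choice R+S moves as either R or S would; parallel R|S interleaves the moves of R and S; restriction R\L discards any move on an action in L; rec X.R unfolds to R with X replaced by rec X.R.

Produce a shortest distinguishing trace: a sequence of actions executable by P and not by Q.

a

P's transition system — 3 states:
  m0 = a.a.0 + (0 + 0)\{b,c} | --a--▸ m1
  m1 = a.0 | --a--▸ m2
  m2 = 0 | stopped
Q's transition system — 3 states:
  n0 = b.a.0 + (0 + 0)\{b,c} | --b--▸ n1
  n1 = a.0 | --a--▸ n2
  n2 = 0 | stopped
Run σ = ⟨a⟩ on P: start {m0}
  step 1 (a): {m1}
  — P admits the full trace.
Run σ = ⟨a⟩ on Q: start {n0}
  step 1 (a): ∅  — Q cannot continue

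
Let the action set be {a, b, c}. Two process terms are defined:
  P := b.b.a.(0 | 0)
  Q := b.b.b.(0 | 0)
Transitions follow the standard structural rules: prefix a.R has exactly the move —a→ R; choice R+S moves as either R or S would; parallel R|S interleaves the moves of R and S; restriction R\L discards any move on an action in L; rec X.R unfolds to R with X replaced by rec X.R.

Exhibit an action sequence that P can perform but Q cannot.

bba

LTS(P): 4 reachable states
  u0 = b.b.a.(0 | 0) | -b-> u1
  u1 = b.a.(0 | 0) | -b-> u2
  u2 = a.(0 | 0) | -a-> u3
  u3 = 0 | 0 | ∅
LTS(Q): 4 reachable states
  v0 = b.b.b.(0 | 0) | -b-> v1
  v1 = b.b.(0 | 0) | -b-> v2
  v2 = b.(0 | 0) | -b-> v3
  v3 = 0 | 0 | ∅
Executing bba from P (initial set {u0}):
  step 1 (b): {u1}
  step 2 (b): {u2}
  step 3 (a): {u3}
  — P admits the full trace.
Executing bba from Q (initial set {v0}):
  step 1 (b): {v1}
  step 2 (b): {v2}
  step 3 (a): ∅  — Q cannot continue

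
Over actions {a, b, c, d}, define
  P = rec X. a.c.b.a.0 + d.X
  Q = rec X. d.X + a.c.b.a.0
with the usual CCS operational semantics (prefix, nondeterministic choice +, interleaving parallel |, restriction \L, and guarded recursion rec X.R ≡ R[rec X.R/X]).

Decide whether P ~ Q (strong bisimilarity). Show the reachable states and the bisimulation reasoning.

Reachable graph of P (5 states):
  u0 = rec X. a.c.b.a.0 + d.X → ··a··> u1, ··d··> u0
  u1 = c.b.a.0 → ··c··> u2
  u2 = b.a.0 → ··b··> u3
  u3 = a.0 → ··a··> u4
  u4 = 0 → ∅
Reachable graph of Q (5 states):
  v0 = rec X. d.X + a.c.b.a.0 → ··a··> v1, ··d··> v0
  v1 = c.b.a.0 → ··c··> v2
  v2 = b.a.0 → ··b··> v3
  v3 = a.0 → ··a··> v4
  v4 = 0 → ∅
Bisimilarity quotient blocks:
  B0 = {u0, v0}
  B1 = {u1, v1}
  B2 = {u2, v2}
  B3 = {u3, v3}
  B4 = {u4, v4}
u0 ∈ B0, v0 ∈ B0 → same block

P ~ Q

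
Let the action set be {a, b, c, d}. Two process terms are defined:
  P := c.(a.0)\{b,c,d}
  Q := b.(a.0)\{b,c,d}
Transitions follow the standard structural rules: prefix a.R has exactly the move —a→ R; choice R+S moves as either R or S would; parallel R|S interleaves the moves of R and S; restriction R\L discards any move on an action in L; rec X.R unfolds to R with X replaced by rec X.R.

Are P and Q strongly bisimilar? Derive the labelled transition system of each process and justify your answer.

Reachable graph of P (3 states):
  m0 = c.(a.0)\{b,c,d} has moves --c--▸ m1
  m1 = (a.0)\{b,c,d} has moves --a--▸ m2
  m2 = 0\{b,c,d} has moves ∅
Reachable graph of Q (3 states):
  n0 = b.(a.0)\{b,c,d} has moves --b--▸ n1
  n1 = (a.0)\{b,c,d} has moves --a--▸ n2
  n2 = 0\{b,c,d} has moves ∅
Bisimilarity quotient blocks:
  B0 = {m0}
  B1 = {m1, n1}
  B2 = {m2, n2}
  B3 = {n0}
m0 ∈ B0, n0 ∈ B3 → different blocks

NO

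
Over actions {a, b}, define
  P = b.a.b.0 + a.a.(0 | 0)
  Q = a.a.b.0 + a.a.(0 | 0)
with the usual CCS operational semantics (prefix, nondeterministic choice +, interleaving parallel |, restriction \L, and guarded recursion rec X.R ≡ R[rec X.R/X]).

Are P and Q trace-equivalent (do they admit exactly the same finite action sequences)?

P's transition system — 6 states:
  s0 = b.a.b.0 + a.a.(0 | 0) | ··a··> s1, ··b··> s2
  s1 = a.(0 | 0) | ··a··> s3
  s2 = a.b.0 | ··a··> s4
  s3 = 0 | 0 | ·
  s4 = b.0 | ··b··> s5
  s5 = 0 | ·
Q's transition system — 6 states:
  t0 = a.a.b.0 + a.a.(0 | 0) | ··a··> t1, ··a··> t2
  t1 = a.(0 | 0) | ··a··> t3
  t2 = a.b.0 | ··a··> t4
  t3 = 0 | 0 | ·
  t4 = b.0 | ··b··> t5
  t5 = 0 | ·
Trace ⟨b⟩ through P, begin at {s0}:
  after b @ step 1: {s2}
  — P admits the full trace.
Trace ⟨b⟩ through Q, begin at {t0}:
  after b @ step 1: no successor for Q

NO — witness ⟨b⟩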